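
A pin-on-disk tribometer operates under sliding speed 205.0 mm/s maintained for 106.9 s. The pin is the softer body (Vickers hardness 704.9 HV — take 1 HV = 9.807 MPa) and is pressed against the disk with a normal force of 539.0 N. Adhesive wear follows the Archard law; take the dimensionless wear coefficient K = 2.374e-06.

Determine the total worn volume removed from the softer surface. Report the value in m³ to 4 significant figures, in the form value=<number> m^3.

value=4.056e-12 m^3

Intermediates are printed rounded — the algebra carries exact precision — rounded once at the end: four significant figures.
Convert: Sliding speed v = 205.0 mm/s = 0.2050 m/s. Distance covered L = v·t = 0.2050 m/s × 106.9 s = 21.91 m.
Convert: Hardness H = 704.9 HV × 9.807 MPa/HV = 6913 MPa = 6.913e+09 Pa.
Expressed in SI base units: W = 539.0 N, H = 6.913e+09 Pa, K = 2.374e-06.
Wear volume V = K·W·L/H = 2.374e-06 · 539.0 · 21.91 / 6.913e+09 = 4.056e-12 m³.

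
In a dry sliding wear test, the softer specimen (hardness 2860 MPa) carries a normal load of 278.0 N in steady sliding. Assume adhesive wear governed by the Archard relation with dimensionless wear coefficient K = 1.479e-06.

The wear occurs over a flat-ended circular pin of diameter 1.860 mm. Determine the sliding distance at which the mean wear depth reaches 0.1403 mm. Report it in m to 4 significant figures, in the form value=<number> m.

Every step runs at exact precision; intermediate values are printed rounded, and rounded once at the end, at four significant figures.
Convert: Hardness H = 2860 MPa = 2.860e+09 Pa.
Convert: Pin diameter d = 1.860 mm = 0.001860 m. Contact area A = π·d²/4 = π·(0.001860 m)²/4 = 2.717e-06 m².
Convert: Depth limit h_lim = 0.1403 mm = 1.403e-04 m.
SI base units throughout: W = 278.0 N, H = 2.860e+09 Pa, K = 1.479e-06.
Volume at the limit: V_lim = h_lim·A = 1.403e-04 · 2.717e-06 = 3.812e-10 m³.
Inverting, life L = V_lim·H/(K·W) = 3.812e-10 · 2.860e+09 / (1.479e-06 · 278.0) = 2652 m.

value=2652 m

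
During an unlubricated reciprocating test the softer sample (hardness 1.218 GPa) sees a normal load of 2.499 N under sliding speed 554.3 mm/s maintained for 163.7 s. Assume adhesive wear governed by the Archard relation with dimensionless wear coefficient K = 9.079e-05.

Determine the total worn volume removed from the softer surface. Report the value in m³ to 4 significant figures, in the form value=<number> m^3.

Each operation maintains exact precision; intermediates appear rounded; rounded just once to 4 significant figures.
Convert: Sliding speed v = 554.3 mm/s = 0.5543 m/s. Distance covered L = v·t = 0.5543 m/s × 163.7 s = 90.74 m.
Convert: Hardness H = 1.218 GPa = 1.218e+09 Pa.
Collected in SI base units: W = 2.499 N, H = 1.218e+09 Pa, K = 9.079e-05.
Apply Archard: V = K·W·L/H = 9.079e-05 · 2.499 · 90.74 / 1.218e+09 = 1.690e-11 m³.

value=1.690e-11 m^3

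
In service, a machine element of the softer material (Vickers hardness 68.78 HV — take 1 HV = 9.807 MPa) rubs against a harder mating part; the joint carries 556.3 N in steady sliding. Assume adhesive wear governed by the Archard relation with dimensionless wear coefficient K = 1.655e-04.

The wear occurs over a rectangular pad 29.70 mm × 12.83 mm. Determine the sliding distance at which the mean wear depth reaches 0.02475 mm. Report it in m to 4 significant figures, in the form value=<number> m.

value=69.10 m

Intermediates are displayed rounded, and each operation carries full float precision; rounded once at the end: 4 significant digits.
Hardness H = 68.78 HV × 9.807 MPa/HV = 674.5 MPa = 6.745e+08 Pa.
Pad sides 29.70 mm × 12.83 mm = 0.02970 m × 0.01283 m. Contact area A = 0.02970 m × 0.01283 m = 3.811e-04 m².
Depth limit h_lim = 0.02475 mm = 2.475e-05 m.
Collected in SI base units: W = 556.3 N, H = 6.745e+08 Pa, K = 1.655e-04.
Limit volume V_lim = h_lim·A = 2.475e-05 · 3.811e-04 = 9.431e-09 m³.
Thus life L = V_lim·H/(K·W) = 9.431e-09 · 6.745e+08 / (1.655e-04 · 556.3) = 69.10 m.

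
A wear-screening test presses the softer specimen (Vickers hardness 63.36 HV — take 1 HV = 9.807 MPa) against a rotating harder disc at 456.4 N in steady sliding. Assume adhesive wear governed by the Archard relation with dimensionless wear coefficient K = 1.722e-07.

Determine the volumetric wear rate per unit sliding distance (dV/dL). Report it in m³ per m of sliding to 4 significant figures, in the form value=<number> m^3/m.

Intermediates are displayed rounded. The computation runs at full float precision. Rounded once at the end: 4 significant digits.
Hardness H = 63.36 HV × 9.807 MPa/HV = 621.4 MPa = 6.214e+08 Pa.
Working in SI base units: W = 456.4 N, H = 6.214e+08 Pa, K = 1.722e-07.
Wear rate dV/dL = K·W/H (independent of L): 1.722e-07 · 456.4 / 6.214e+08 = 1.265e-13 m³/m.

value=1.265e-13 m^3/m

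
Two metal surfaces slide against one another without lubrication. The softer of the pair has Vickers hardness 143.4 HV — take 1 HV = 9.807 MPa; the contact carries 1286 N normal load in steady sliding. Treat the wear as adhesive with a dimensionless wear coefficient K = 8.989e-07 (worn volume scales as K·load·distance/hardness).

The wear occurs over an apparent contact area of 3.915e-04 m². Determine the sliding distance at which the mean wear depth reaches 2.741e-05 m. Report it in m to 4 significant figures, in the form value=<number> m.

value=1.305e+04 m

Each operation holds full precision; intermediates appear rounded, and rounded just once, at four significant figures.
Hardness H = 143.4 HV × 9.807 MPa/HV = 1406 MPa = 1.406e+09 Pa.
Collected in SI base units: W = 1286 N, H = 1.406e+09 Pa, K = 8.989e-07.
At the depth limit, V_lim = h_lim·A = 2.741e-05 · 3.915e-04 = 1.073e-08 m³.
Thus life L = V_lim·H/(K·W) = 1.073e-08 · 1.406e+09 / (8.989e-07 · 1286) = 1.305e+04 m.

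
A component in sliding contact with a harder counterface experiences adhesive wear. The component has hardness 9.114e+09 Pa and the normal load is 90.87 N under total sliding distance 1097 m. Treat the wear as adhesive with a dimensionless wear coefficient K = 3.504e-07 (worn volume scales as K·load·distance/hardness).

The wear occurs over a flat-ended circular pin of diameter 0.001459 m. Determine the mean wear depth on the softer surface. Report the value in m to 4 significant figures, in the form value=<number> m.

value=2.292e-06 m

Every step keeps full precision. Intermediate values appear rounded; rounded just once, at 4 significant digits.
Convert: Contact area A = π·d²/4 = π·(0.001459 m)²/4 = 1.672e-06 m².
Expressed in SI base units: W = 90.87 N, H = 9.114e+09 Pa, K = 3.504e-07.
Volume removed: V = K·W·L/H = 3.504e-07 · 90.87 · 1097 / 9.114e+09 = 3.833e-12 m³.
Mean wear depth h = V/A = 3.833e-12 / 1.672e-06 = 2.292e-06 m.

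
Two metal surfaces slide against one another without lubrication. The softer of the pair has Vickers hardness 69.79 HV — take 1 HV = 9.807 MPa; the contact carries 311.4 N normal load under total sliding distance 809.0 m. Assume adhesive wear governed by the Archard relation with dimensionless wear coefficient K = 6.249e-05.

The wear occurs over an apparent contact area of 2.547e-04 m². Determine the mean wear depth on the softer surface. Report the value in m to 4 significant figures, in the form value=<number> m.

value=9.031e-05 m

Each operation holds full precision. Quoted intermediates are rounded, and a lone final rounding to four significant digits.
Convert: Hardness H = 69.79 HV × 9.807 MPa/HV = 684.4 MPa = 6.844e+08 Pa.
SI base units throughout: W = 311.4 N, H = 6.844e+08 Pa, K = 6.249e-05.
Archard relation: V = K·W·L/H = 6.249e-05 · 311.4 · 809.0 / 6.844e+08 = 2.300e-08 m³.
Mean wear depth h = V/A = 2.300e-08 / 2.547e-04 = 9.031e-05 m.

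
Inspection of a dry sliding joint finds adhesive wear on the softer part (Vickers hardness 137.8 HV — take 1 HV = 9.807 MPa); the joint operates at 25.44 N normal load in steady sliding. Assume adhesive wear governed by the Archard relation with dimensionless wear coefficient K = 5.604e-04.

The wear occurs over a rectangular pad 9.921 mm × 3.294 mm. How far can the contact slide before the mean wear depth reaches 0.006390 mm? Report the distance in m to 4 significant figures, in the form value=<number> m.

value=19.79 m

Intermediates are printed rounded. All arithmetic runs at full precision. Rounded once at the end to four significant figures.
Hardness H = 137.8 HV × 9.807 MPa/HV = 1351 MPa = 1.351e+09 Pa.
Pad sides 9.921 mm × 3.294 mm = 0.009921 m × 0.003294 m. Contact area A = 0.009921 m × 0.003294 m = 3.268e-05 m².
Depth limit h_lim = 0.006390 mm = 6.390e-06 m.
Collected in SI base units: W = 25.44 N, H = 1.351e+09 Pa, K = 5.604e-04.
Volume at the limit: V_lim = h_lim·A = 6.390e-06 · 3.268e-05 = 2.088e-10 m³.
So the life L = V_lim·H/(K·W) = 2.088e-10 · 1.351e+09 / (5.604e-04 · 25.44) = 19.79 m.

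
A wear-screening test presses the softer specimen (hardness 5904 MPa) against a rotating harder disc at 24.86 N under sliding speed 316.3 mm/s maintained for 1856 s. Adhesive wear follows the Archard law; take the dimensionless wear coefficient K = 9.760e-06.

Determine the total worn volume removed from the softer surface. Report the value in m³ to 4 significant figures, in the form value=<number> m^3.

value=2.413e-11 m^3

Printed values are rounded. The computation runs at exact precision — one final rounding to 4 significant figures.
Sliding speed v = 316.3 mm/s = 0.3163 m/s. Distance L = v·t = 0.3163 m/s × 1856 s = 587.1 m.
Hardness H = 5904 MPa = 5.904e+09 Pa.
As SI base values: W = 24.86 N, H = 5.904e+09 Pa, K = 9.760e-06.
By Archard's law, V = K·W·L/H = 9.760e-06 · 24.86 · 587.1 / 5.904e+09 = 2.413e-11 m³.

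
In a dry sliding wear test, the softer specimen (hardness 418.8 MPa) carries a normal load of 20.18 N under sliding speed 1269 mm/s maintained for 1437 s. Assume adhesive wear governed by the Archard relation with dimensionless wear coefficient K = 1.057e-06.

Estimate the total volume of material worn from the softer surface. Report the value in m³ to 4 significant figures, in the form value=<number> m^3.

value=9.288e-11 m^3

Each operation maintains exact precision, and intermediates are displayed rounded — one final rounding: 4 significant figures.
Sliding speed v = 1269 mm/s = 1.269 m/s. Distance L = v·t = 1.269 m/s × 1437 s = 1824 m.
Hardness H = 418.8 MPa = 4.188e+08 Pa.
Expressed in SI base units: W = 20.18 N, H = 4.188e+08 Pa, K = 1.057e-06.
Worn volume V = K·W·L/H = 1.057e-06 · 20.18 · 1824 / 4.188e+08 = 9.288e-11 m³.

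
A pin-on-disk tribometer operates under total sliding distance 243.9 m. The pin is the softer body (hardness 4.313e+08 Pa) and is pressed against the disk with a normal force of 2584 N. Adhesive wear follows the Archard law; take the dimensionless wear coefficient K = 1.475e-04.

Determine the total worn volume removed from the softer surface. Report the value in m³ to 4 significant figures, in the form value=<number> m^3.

value=2.155e-07 m^3

Intermediate values are printed rounded — all working math runs at full float precision, and one final rounding, at 4 significant digits.
Working in SI base units: W = 2584 N, H = 4.313e+08 Pa, K = 1.475e-04.
Wear volume V = K·W·L/H = 1.475e-04 · 2584 · 243.9 / 4.313e+08 = 2.155e-07 m³.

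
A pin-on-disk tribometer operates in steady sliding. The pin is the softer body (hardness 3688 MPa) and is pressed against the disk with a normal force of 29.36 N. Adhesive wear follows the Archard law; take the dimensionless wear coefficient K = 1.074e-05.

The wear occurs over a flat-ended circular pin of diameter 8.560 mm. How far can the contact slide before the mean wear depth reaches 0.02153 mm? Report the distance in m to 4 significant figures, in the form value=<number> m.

Displayed values are rounded — each operation carries full precision; one final rounding, at four significant digits.
Hardness H = 3688 MPa = 3.688e+09 Pa.
Pin diameter d = 8.560 mm = 0.008560 m. Contact area A = π·d²/4 = π·(0.008560 m)²/4 = 5.755e-05 m².
Depth limit h_lim = 0.02153 mm = 2.153e-05 m.
Collected in SI base units: W = 29.36 N, H = 3.688e+09 Pa, K = 1.074e-05.
Limit volume V_lim = h_lim·A = 2.153e-05 · 5.755e-05 = 1.239e-09 m³.
Sliding life L = V_lim·H/(K·W) = 1.239e-09 · 3.688e+09 / (1.074e-05 · 29.36) = 1.449e+04 m.

value=1.449e+04 m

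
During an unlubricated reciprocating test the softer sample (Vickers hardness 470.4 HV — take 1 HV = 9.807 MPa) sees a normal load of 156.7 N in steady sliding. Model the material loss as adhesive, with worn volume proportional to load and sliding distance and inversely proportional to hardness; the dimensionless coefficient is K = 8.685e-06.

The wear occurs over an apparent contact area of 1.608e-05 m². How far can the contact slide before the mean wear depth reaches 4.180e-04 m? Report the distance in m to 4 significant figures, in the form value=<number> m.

Intermediate values appear rounded, and every step maintains full float precision; one last rounding, at four significant digits.
Convert: Hardness H = 470.4 HV × 9.807 MPa/HV = 4613 MPa = 4.613e+09 Pa.
In SI base units, W = 156.7 N, H = 4.613e+09 Pa, K = 8.685e-06.
Wearable volume V_lim = h_lim·A = 4.180e-04 · 1.608e-05 = 6.721e-09 m³.
Thus life L = V_lim·H/(K·W) = 6.721e-09 · 4.613e+09 / (8.685e-06 · 156.7) = 2.278e+04 m.

value=2.278e+04 m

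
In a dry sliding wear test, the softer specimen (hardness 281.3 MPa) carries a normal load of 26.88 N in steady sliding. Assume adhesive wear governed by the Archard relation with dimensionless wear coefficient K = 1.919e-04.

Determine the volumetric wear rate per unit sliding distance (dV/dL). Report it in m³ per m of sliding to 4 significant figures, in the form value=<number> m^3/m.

The algebra keeps exact precision — shown intermediates are rounded; rounded just once, at four significant digits.
Hardness H = 281.3 MPa = 2.813e+08 Pa.
As SI base values: W = 26.88 N, H = 2.813e+08 Pa, K = 1.919e-04.
Rate of wear dV/dL = K·W/H, so: 1.919e-04 · 26.88 / 2.813e+08 = 1.834e-11 m³/m.

value=1.834e-11 m^3/m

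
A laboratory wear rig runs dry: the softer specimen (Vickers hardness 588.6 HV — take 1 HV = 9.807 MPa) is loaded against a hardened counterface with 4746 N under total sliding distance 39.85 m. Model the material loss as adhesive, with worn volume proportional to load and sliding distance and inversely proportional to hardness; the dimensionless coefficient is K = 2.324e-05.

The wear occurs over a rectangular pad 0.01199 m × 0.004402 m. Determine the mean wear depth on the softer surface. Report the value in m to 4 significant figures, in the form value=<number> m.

value=1.443e-05 m

The algebra runs at exact precision; the intermediates are displayed rounded. Rounded just once to four significant digits.
Hardness H = 588.6 HV × 9.807 MPa/HV = 5772 MPa = 5.772e+09 Pa.
Contact area A = 0.01199 m × 0.004402 m = 5.278e-05 m².
SI base units throughout: W = 4746 N, H = 5.772e+09 Pa, K = 2.324e-05.
Archard volume V = K·W·L/H = 2.324e-05 · 4746 · 39.85 / 5.772e+09 = 7.614e-10 m³.
Depth of wear h = V/A = 7.614e-10 / 5.278e-05 = 1.443e-05 m.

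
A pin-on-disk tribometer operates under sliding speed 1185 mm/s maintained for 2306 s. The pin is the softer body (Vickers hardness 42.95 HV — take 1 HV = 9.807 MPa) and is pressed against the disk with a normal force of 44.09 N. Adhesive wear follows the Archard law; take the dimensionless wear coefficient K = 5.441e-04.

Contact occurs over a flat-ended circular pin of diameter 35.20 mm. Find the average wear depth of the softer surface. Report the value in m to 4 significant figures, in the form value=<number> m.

Every step runs at exact precision; intermediates are shown rounded. Rounded just once to 4 significant digits.
Convert: Sliding speed v = 1185 mm/s = 1.185 m/s. Sliding distance L = v·t = 1.185 m/s × 2306 s = 2733 m.
Convert: Hardness H = 42.95 HV × 9.807 MPa/HV = 421.2 MPa = 4.212e+08 Pa.
Convert: Pin diameter d = 35.20 mm = 0.03520 m. Contact area A = π·d²/4 = π·(0.03520 m)²/4 = 9.731e-04 m².
In SI base units, W = 44.09 N, H = 4.212e+08 Pa, K = 5.441e-04.
Worn volume V = K·W·L/H = 5.441e-04 · 44.09 · 2733 / 4.212e+08 = 1.556e-07 m³.
Mean depth h = V/A = 1.556e-07 / 9.731e-04 = 1.599e-04 m.

value=1.599e-04 m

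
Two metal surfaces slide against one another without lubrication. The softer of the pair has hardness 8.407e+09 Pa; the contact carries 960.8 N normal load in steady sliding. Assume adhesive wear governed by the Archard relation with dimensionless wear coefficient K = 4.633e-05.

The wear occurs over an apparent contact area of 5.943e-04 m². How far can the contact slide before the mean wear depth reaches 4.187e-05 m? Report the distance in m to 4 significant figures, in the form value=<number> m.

value=4700 m

Each operation maintains exact precision; intermediate values are displayed rounded, and one final rounding: four significant figures.
In SI base units: W = 960.8 N, H = 8.407e+09 Pa, K = 4.633e-05.
Wearable volume V_lim = h_lim·A = 4.187e-05 · 5.943e-04 = 2.488e-08 m³.
Thus life L = V_lim·H/(K·W) = 2.488e-08 · 8.407e+09 / (4.633e-05 · 960.8) = 4700 m.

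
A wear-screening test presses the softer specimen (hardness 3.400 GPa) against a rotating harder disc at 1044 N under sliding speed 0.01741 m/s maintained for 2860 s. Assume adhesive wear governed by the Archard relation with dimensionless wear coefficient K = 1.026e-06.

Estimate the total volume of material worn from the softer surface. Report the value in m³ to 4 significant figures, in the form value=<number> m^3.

The intermediates are displayed rounded. Each operation runs at full precision — rounded once at the end: 4 significant figures.
Distance L = v·t = 0.01741 m/s × 2860 s = 49.79 m.
Hardness H = 3.400 GPa = 3.400e+09 Pa.
As SI base values: W = 1044 N, H = 3.400e+09 Pa, K = 1.026e-06.
Archard volume V = K·W·L/H = 1.026e-06 · 1044 · 49.79 / 3.400e+09 = 1.569e-11 m³.

value=1.569e-11 m^3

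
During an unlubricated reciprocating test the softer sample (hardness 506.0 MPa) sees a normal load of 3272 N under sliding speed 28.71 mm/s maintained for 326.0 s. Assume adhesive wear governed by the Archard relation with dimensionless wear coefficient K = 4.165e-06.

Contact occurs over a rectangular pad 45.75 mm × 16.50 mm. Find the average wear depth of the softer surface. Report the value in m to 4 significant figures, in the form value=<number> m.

The computation holds full float precision, and the intermediates are printed rounded, and one last rounding, at four significant digits.
Sliding speed v = 28.71 mm/s = 0.02871 m/s. Distance L = v·t = 0.02871 m/s × 326.0 s = 9.359 m.
Hardness H = 506.0 MPa = 5.060e+08 Pa.
Pad sides 45.75 mm × 16.50 mm = 0.04575 m × 0.01650 m. Contact area A = 0.04575 m × 0.01650 m = 7.549e-04 m².
Working in SI base units: W = 3272 N, H = 5.060e+08 Pa, K = 4.165e-06.
Archard relation: V = K·W·L/H = 4.165e-06 · 3272 · 9.359 / 5.060e+08 = 2.521e-10 m³.
Average depth h = V/A = 2.521e-10 / 7.549e-04 = 3.339e-07 m.

value=3.339e-07 m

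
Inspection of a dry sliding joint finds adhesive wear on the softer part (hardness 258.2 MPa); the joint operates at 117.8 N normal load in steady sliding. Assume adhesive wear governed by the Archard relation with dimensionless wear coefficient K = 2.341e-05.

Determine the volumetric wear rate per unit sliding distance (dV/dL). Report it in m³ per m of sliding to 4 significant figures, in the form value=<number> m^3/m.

The intermediates are displayed rounded. The computation runs at full float precision, and one last rounding, at 4 significant figures.
Hardness H = 258.2 MPa = 2.582e+08 Pa.
Collected in SI base units: W = 117.8 N, H = 2.582e+08 Pa, K = 2.341e-05.
Sliding wear rate dV/dL = K·W/H (independent of L): 2.341e-05 · 117.8 / 2.582e+08 = 1.068e-11 m³/m.

value=1.068e-11 m^3/m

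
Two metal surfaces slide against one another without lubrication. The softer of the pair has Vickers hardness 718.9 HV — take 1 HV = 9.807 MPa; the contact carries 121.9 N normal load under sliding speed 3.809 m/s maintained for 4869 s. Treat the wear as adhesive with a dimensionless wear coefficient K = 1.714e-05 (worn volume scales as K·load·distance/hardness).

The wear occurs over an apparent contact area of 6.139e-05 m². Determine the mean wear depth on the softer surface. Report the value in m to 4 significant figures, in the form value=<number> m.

value=8.953e-05 m

The algebra holds full float precision — displayed values are rounded — a lone final rounding to 4 significant figures.
Sliding distance L = v·t = 3.809 m/s × 4869 s = 1.855e+04 m.
Hardness H = 718.9 HV × 9.807 MPa/HV = 7050 MPa = 7.050e+09 Pa.
Expressed in SI base units: W = 121.9 N, H = 7.050e+09 Pa, K = 1.714e-05.
Archard volume V = K·W·L/H = 1.714e-05 · 121.9 · 1.855e+04 / 7.050e+09 = 5.496e-09 m³.
Depth h = V/A = 5.496e-09 / 6.139e-05 = 8.953e-05 m.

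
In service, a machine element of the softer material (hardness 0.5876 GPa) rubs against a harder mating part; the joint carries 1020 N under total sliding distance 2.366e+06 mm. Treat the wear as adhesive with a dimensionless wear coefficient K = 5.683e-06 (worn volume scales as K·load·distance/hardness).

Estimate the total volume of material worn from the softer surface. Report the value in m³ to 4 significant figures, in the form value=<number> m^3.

The computation maintains exact precision — intermediate values are shown rounded. Rounded just once, at 4 significant digits.
Sliding distance L = 2.366e+06 mm = 2366 m.
Hardness H = 0.5876 GPa = 5.876e+08 Pa.
Collected in SI base units: W = 1020 N, H = 5.876e+08 Pa, K = 5.683e-06.
The Archard volume V = K·W·L/H = 5.683e-06 · 1020 · 2366 / 5.876e+08 = 2.334e-08 m³.

value=2.334e-08 m^3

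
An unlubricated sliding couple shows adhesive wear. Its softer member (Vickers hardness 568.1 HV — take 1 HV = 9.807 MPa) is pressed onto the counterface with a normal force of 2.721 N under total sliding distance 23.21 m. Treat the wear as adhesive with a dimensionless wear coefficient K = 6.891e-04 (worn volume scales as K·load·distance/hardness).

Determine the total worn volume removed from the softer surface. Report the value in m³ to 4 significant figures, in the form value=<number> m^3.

value=7.811e-12 m^3

Intermediates are shown rounded, and each operation runs at exact precision; a single final rounding, at four significant figures.
Hardness H = 568.1 HV × 9.807 MPa/HV = 5571 MPa = 5.571e+09 Pa.
In SI base units, W = 2.721 N, H = 5.571e+09 Pa, K = 6.891e-04.
Archard relation: V = K·W·L/H = 6.891e-04 · 2.721 · 23.21 / 5.571e+09 = 7.811e-12 m³.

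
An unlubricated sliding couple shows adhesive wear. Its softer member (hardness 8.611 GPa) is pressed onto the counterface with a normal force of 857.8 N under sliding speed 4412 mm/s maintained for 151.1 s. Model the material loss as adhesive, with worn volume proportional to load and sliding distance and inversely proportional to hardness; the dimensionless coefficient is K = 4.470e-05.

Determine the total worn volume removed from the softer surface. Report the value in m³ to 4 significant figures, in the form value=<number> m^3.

The algebra carries full float precision — intermediates are shown rounded — a single final rounding, at four significant digits.
Convert: Sliding speed v = 4412 mm/s = 4.412 m/s. Distance covered L = v·t = 4.412 m/s × 151.1 s = 666.7 m.
Convert: Hardness H = 8.611 GPa = 8.611e+09 Pa.
Restated in SI base units: W = 857.8 N, H = 8.611e+09 Pa, K = 4.470e-05.
Apply Archard: V = K·W·L/H = 4.470e-05 · 857.8 · 666.7 / 8.611e+09 = 2.969e-09 m³.

value=2.969e-09 m^3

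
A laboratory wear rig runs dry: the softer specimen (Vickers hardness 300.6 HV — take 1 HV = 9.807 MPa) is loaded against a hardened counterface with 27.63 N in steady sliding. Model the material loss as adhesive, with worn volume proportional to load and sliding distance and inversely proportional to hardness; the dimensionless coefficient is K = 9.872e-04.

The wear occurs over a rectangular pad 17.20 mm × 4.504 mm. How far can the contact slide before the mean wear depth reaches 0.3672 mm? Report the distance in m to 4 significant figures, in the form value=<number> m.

value=3074 m

The algebra holds full precision — displayed values are rounded — a lone final rounding: 4 significant digits.
Hardness H = 300.6 HV × 9.807 MPa/HV = 2948 MPa = 2.948e+09 Pa.
Pad sides 17.20 mm × 4.504 mm = 0.01720 m × 0.004504 m. Contact area A = 0.01720 m × 0.004504 m = 7.747e-05 m².
Depth limit h_lim = 0.3672 mm = 3.672e-04 m.
Collected in SI base units: W = 27.63 N, H = 2.948e+09 Pa, K = 9.872e-04.
Permissible volume V_lim = h_lim·A = 3.672e-04 · 7.747e-05 = 2.845e-08 m³.
So the life L = V_lim·H/(K·W) = 2.845e-08 · 2.948e+09 / (9.872e-04 · 27.63) = 3074 m.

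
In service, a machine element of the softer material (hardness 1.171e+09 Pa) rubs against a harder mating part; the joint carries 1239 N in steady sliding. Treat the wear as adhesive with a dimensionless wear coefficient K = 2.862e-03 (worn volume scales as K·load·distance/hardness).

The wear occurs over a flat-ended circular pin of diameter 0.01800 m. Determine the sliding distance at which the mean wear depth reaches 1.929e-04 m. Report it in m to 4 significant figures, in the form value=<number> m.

value=16.21 m

Printed values are rounded. All arithmetic keeps full float precision — one last rounding: 4 significant figures.
Contact area A = π·d²/4 = π·(0.01800 m)²/4 = 2.545e-04 m².
In SI base units, W = 1239 N, H = 1.171e+09 Pa, K = 2.862e-03.
Permissible volume V_lim = h_lim·A = 1.929e-04 · 2.545e-04 = 4.909e-08 m³.
Sliding life L = V_lim·H/(K·W) = 4.909e-08 · 1.171e+09 / (2.862e-03 · 1239) = 16.21 m.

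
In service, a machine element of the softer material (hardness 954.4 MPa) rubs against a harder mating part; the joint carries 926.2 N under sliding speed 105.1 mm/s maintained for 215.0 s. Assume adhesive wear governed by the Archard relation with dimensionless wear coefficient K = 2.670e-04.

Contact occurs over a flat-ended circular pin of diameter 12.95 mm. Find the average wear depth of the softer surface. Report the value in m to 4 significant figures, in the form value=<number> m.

value=4.445e-05 m

Every step runs at exact precision. Intermediates are shown rounded — a lone final rounding: four significant figures.
Convert: Sliding speed v = 105.1 mm/s = 0.1051 m/s. Total distance L = v·t = 0.1051 m/s × 215.0 s = 22.60 m.
Convert: Hardness H = 954.4 MPa = 9.544e+08 Pa.
Convert: Pin diameter d = 12.95 mm = 0.01295 m. Contact area A = π·d²/4 = π·(0.01295 m)²/4 = 1.317e-04 m².
Working in SI base units: W = 926.2 N, H = 9.544e+08 Pa, K = 2.670e-04.
Worn volume V = K·W·L/H = 2.670e-04 · 926.2 · 22.60 / 9.544e+08 = 5.855e-09 m³.
Wear depth h = V/A = 5.855e-09 / 1.317e-04 = 4.445e-05 m.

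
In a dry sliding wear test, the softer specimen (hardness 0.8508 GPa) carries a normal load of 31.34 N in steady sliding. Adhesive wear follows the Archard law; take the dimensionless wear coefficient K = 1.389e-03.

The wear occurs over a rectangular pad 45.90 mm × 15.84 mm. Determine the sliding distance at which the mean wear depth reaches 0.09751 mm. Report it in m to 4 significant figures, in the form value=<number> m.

value=1386 m

Intermediates are shown rounded — all arithmetic maintains full float precision, and one final rounding to four significant digits.
Convert: Hardness H = 0.8508 GPa = 8.508e+08 Pa.
Convert: Pad sides 45.90 mm × 15.84 mm = 0.04590 m × 0.01584 m. Contact area A = 0.04590 m × 0.01584 m = 7.271e-04 m².
Convert: Depth limit h_lim = 0.09751 mm = 9.751e-05 m.
Expressed in SI base units: W = 31.34 N, H = 8.508e+08 Pa, K = 1.389e-03.
Allowed volume V_lim = h_lim·A = 9.751e-05 · 7.271e-04 = 7.090e-08 m³.
Life L = V_lim·H/(K·W) = 7.090e-08 · 8.508e+08 / (1.389e-03 · 31.34) = 1386 m.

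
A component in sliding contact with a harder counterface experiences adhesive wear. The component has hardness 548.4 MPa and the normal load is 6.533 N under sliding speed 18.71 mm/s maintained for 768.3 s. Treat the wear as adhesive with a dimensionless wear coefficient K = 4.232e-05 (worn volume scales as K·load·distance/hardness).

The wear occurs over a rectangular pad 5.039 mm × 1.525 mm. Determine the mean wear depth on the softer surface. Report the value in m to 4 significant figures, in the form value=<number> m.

The intermediates appear rounded. Every step keeps exact precision — a lone final rounding: 4 significant digits.
Sliding speed v = 18.71 mm/s = 0.01871 m/s. Distance L = v·t = 0.01871 m/s × 768.3 s = 14.37 m.
Hardness H = 548.4 MPa = 5.484e+08 Pa.
Pad sides 5.039 mm × 1.525 mm = 0.005039 m × 0.001525 m. Contact area A = 0.005039 m × 0.001525 m = 7.684e-06 m².
In SI base units, W = 6.533 N, H = 5.484e+08 Pa, K = 4.232e-05.
The Archard volume V = K·W·L/H = 4.232e-05 · 6.533 · 14.37 / 5.484e+08 = 7.247e-12 m³.
Depth h = V/A = 7.247e-12 / 7.684e-06 = 9.431e-07 m.

value=9.431e-07 m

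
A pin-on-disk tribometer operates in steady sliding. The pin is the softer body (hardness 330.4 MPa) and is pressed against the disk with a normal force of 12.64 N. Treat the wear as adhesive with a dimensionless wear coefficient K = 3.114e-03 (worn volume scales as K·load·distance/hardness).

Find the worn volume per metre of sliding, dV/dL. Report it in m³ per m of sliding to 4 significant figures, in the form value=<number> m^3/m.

Shown intermediates are rounded, and all arithmetic maintains exact precision; rounded just once to four significant figures.
Hardness H = 330.4 MPa = 3.304e+08 Pa.
Collected in SI base units: W = 12.64 N, H = 3.304e+08 Pa, K = 3.114e-03.
Wear rate dV/dL = K·W/H, per unit distance: 3.114e-03 · 12.64 / 3.304e+08 = 1.191e-10 m³/m.

value=1.191e-10 m^3/m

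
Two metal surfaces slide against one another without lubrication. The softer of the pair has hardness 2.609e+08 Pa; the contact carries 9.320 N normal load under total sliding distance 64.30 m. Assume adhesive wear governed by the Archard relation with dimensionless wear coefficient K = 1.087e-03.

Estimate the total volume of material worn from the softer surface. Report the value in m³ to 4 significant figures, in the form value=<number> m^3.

All working math carries full float precision, and intermediate values appear rounded — a single final rounding: 4 significant figures.
Collected in SI base units: W = 9.320 N, H = 2.609e+08 Pa, K = 1.087e-03.
Archard volume V = K·W·L/H = 1.087e-03 · 9.320 · 64.30 / 2.609e+08 = 2.497e-09 m³.

value=2.497e-09 m^3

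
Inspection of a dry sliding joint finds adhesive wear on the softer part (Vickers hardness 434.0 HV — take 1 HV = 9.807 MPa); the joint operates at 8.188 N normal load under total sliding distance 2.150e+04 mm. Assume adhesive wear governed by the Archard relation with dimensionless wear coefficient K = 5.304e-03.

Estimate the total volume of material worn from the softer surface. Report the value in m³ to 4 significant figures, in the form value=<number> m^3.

value=2.194e-10 m^3

Intermediates are displayed rounded, and the algebra maintains full precision. Rounded just once: 4 significant figures.
Distance covered L = 2.150e+04 mm = 21.50 m.
Hardness H = 434.0 HV × 9.807 MPa/HV = 4256 MPa = 4.256e+09 Pa.
In SI base units, W = 8.188 N, H = 4.256e+09 Pa, K = 5.304e-03.
Volume removed: V = K·W·L/H = 5.304e-03 · 8.188 · 21.50 / 4.256e+09 = 2.194e-10 m³.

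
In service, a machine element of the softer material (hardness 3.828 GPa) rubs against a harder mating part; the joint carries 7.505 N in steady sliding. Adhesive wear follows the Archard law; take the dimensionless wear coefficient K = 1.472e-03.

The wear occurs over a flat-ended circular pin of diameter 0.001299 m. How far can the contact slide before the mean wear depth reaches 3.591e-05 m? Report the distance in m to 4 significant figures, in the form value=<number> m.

value=16.49 m

Intermediates are shown rounded — all working math carries full float precision; a lone final rounding, at four significant digits.
Convert: Hardness H = 3.828 GPa = 3.828e+09 Pa.
Convert: Contact area A = π·d²/4 = π·(0.001299 m)²/4 = 1.325e-06 m².
Expressed in SI base units: W = 7.505 N, H = 3.828e+09 Pa, K = 1.472e-03.
Limit volume V_lim = h_lim·A = 3.591e-05 · 1.325e-06 = 4.759e-11 m³.
Inverting, life L = V_lim·H/(K·W) = 4.759e-11 · 3.828e+09 / (1.472e-03 · 7.505) = 16.49 m.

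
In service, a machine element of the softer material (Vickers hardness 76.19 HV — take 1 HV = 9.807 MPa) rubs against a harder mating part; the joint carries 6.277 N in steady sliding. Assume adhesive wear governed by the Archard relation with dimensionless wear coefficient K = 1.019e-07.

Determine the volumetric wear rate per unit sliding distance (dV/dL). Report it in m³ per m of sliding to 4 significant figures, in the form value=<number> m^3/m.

The intermediates are displayed rounded — all working math runs at full precision — a single final rounding to 4 significant figures.
Convert: Hardness H = 76.19 HV × 9.807 MPa/HV = 747.2 MPa = 7.472e+08 Pa.
Collected in SI base units: W = 6.277 N, H = 7.472e+08 Pa, K = 1.019e-07.
Sliding wear rate dV/dL = K·W/H (independent of L): 1.019e-07 · 6.277 / 7.472e+08 = 8.560e-16 m³/m.

value=8.560e-16 m^3/m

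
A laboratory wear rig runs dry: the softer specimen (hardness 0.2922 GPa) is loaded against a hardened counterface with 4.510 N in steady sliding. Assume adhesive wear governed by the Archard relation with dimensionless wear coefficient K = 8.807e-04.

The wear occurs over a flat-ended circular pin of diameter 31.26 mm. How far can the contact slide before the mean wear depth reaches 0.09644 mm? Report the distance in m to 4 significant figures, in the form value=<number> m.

value=5445 m

All working math runs at full float precision. Intermediates are displayed rounded. Rounded just once, at 4 significant figures.
Convert: Hardness H = 0.2922 GPa = 2.922e+08 Pa.
Convert: Pin diameter d = 31.26 mm = 0.03126 m. Contact area A = π·d²/4 = π·(0.03126 m)²/4 = 7.675e-04 m².
Convert: Depth limit h_lim = 0.09644 mm = 9.644e-05 m.
In SI base units, W = 4.510 N, H = 2.922e+08 Pa, K = 8.807e-04.
Wearable volume V_lim = h_lim·A = 9.644e-05 · 7.675e-04 = 7.402e-08 m³.
Life L = V_lim·H/(K·W) = 7.402e-08 · 2.922e+08 / (8.807e-04 · 4.510) = 5445 m.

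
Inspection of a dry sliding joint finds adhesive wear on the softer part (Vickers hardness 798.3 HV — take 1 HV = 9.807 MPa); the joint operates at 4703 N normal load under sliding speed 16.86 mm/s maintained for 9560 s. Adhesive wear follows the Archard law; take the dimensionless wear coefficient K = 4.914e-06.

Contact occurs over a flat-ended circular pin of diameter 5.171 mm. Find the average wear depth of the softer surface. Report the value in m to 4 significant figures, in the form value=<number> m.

Intermediates appear rounded. The algebra holds exact precision — a lone final rounding to 4 significant figures.
Sliding speed v = 16.86 mm/s = 0.01686 m/s. Distance L = v·t = 0.01686 m/s × 9560 s = 161.2 m.
Hardness H = 798.3 HV × 9.807 MPa/HV = 7829 MPa = 7.829e+09 Pa.
Pin diameter d = 5.171 mm = 0.005171 m. Contact area A = π·d²/4 = π·(0.005171 m)²/4 = 2.100e-05 m².
SI base units throughout: W = 4703 N, H = 7.829e+09 Pa, K = 4.914e-06.
Volume removed: V = K·W·L/H = 4.914e-06 · 4703 · 161.2 / 7.829e+09 = 4.758e-10 m³.
Average depth h = V/A = 4.758e-10 / 2.100e-05 = 2.266e-05 m.

value=2.266e-05 m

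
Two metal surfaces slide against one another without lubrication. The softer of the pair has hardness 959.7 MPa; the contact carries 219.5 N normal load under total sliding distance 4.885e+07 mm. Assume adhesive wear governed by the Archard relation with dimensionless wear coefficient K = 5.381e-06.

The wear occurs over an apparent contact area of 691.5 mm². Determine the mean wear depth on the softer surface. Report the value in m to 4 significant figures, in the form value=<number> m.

value=8.694e-05 m

The algebra carries full precision — the intermediates are printed rounded; one last rounding to 4 significant digits.
Distance covered L = 4.885e+07 mm = 4.885e+04 m.
Hardness H = 959.7 MPa = 9.597e+08 Pa.
Contact area A = 691.5 mm² = 6.915e-04 m².
Working in SI base units: W = 219.5 N, H = 9.597e+08 Pa, K = 5.381e-06.
Archard volume V = K·W·L/H = 5.381e-06 · 219.5 · 4.885e+04 / 9.597e+08 = 6.012e-08 m³.
Depth of wear h = V/A = 6.012e-08 / 6.915e-04 = 8.694e-05 m.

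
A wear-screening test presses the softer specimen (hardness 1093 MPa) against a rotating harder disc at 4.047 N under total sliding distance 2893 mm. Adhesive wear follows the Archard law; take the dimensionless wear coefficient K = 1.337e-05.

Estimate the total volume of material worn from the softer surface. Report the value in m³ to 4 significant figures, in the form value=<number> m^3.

value=1.432e-13 m^3

All working math carries full float precision — the intermediates are displayed rounded, and a single final rounding, at 4 significant digits.
The distance L = 2893 mm = 2.893 m.
Hardness H = 1093 MPa = 1.093e+09 Pa.
Restated in SI base units: W = 4.047 N, H = 1.093e+09 Pa, K = 1.337e-05.
Volume removed: V = K·W·L/H = 1.337e-05 · 4.047 · 2.893 / 1.093e+09 = 1.432e-13 m³.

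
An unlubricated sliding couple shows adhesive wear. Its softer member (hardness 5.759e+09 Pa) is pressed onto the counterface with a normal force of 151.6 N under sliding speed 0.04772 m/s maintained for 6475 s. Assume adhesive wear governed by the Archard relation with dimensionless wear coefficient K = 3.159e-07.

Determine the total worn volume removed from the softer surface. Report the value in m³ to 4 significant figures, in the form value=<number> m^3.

value=2.569e-12 m^3

All working math holds full precision, and intermediate values are displayed rounded, and a lone final rounding: 4 significant figures.
Convert: Total distance L = v·t = 0.04772 m/s × 6475 s = 309.0 m.
As SI base values: W = 151.6 N, H = 5.759e+09 Pa, K = 3.159e-07.
By Archard's law, V = K·W·L/H = 3.159e-07 · 151.6 · 309.0 / 5.759e+09 = 2.569e-12 m³.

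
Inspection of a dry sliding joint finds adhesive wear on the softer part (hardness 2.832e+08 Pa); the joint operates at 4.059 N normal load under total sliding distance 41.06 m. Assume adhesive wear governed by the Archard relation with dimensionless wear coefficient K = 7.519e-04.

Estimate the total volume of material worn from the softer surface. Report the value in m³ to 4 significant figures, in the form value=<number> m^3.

value=4.425e-10 m^3

All working math runs at full precision — shown intermediates are rounded. Rounded just once: 4 significant figures.
Working in SI base units: W = 4.059 N, H = 2.832e+08 Pa, K = 7.519e-04.
Wear volume V = K·W·L/H = 7.519e-04 · 4.059 · 41.06 / 2.832e+08 = 4.425e-10 m³.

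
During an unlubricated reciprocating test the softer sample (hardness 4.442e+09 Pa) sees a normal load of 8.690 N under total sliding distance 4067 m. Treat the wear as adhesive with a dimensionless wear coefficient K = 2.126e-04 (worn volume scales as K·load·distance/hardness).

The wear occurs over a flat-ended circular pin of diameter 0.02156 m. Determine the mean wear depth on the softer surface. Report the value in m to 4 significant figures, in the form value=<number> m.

The computation carries full float precision; printed values are rounded. Rounded just once: four significant digits.
Convert: Contact area A = π·d²/4 = π·(0.02156 m)²/4 = 3.651e-04 m².
Expressed in SI base units: W = 8.690 N, H = 4.442e+09 Pa, K = 2.126e-04.
Worn volume V = K·W·L/H = 2.126e-04 · 8.690 · 4067 / 4.442e+09 = 1.692e-09 m³.
Depth of wear h = V/A = 1.692e-09 / 3.651e-04 = 4.633e-06 m.

value=4.633e-06 m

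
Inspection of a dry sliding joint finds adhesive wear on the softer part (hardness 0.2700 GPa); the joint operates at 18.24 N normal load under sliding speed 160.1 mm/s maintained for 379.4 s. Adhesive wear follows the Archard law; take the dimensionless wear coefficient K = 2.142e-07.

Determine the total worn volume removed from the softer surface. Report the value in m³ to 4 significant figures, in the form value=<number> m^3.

value=8.790e-13 m^3

Intermediates are shown rounded — each operation maintains exact precision — a single final rounding to four significant digits.
Sliding speed v = 160.1 mm/s = 0.1601 m/s. Sliding distance L = v·t = 0.1601 m/s × 379.4 s = 60.74 m.
Hardness H = 0.2700 GPa = 2.700e+08 Pa.
As SI base values: W = 18.24 N, H = 2.700e+08 Pa, K = 2.142e-07.
Worn volume V = K·W·L/H = 2.142e-07 · 18.24 · 60.74 / 2.700e+08 = 8.790e-13 m³.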